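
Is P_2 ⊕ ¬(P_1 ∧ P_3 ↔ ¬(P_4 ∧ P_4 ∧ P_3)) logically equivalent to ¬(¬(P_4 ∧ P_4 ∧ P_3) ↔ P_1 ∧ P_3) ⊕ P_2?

 P_1  |  P_2  |  P_3  |  P_4  ||   φ   |   ψ  
 True |  True |  True |  True || False | False
 True |  True |  True | False ||  True |  True
 True |  True | False |  True || False | False
 True |  True | False | False || False | False
 True | False |  True |  True ||  True |  True
 True | False |  True | False || False | False
 True | False | False |  True ||  True |  True
 True | False | False | False ||  True |  True
False |  True |  True |  True ||  True |  True
False |  True |  True | False || False | False
False |  True | False |  True || False | False
False |  True | False | False || False | False
False | False |  True |  True || False | False
False | False |  True | False ||  True |  True
False | False | False |  True ||  True |  True
False | False | False | False ||  True |  True
The columns for φ and ψ agree on every row, so they are logically equivalent.

equivalent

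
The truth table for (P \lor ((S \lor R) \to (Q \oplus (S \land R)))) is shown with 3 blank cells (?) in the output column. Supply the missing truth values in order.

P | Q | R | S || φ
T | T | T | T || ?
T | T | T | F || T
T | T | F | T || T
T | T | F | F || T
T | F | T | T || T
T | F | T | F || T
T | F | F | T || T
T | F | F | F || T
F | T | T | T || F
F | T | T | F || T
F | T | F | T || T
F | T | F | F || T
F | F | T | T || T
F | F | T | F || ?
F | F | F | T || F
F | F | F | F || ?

T, F, T

Row P=T, Q=T, R=T, S=T: ((S \lor R) \to (Q \oplus (S \land R))) = F, so the formula = T.
Row P=F, Q=F, R=T, S=F: ((S \lor R) \to (Q \oplus (S \land R))) = F, so the formula = F.
Row P=F, Q=F, R=F, S=F: ((S \lor R) \to (Q \oplus (S \land R))) = T, so the formula = T.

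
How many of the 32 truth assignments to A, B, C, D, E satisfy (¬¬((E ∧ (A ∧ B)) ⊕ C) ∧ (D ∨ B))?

12

A | B | C | D | E | φ
- | - | - | - | - | -
0 | 0 | 0 | 0 | 0 | 0
0 | 0 | 0 | 0 | 1 | 0
0 | 0 | 0 | 1 | 0 | 0
0 | 0 | 0 | 1 | 1 | 0
0 | 0 | 1 | 0 | 0 | 0
0 | 0 | 1 | 0 | 1 | 0
0 | 0 | 1 | 1 | 0 | 1
0 | 0 | 1 | 1 | 1 | 1
0 | 1 | 0 | 0 | 0 | 0
0 | 1 | 0 | 0 | 1 | 0
0 | 1 | 0 | 1 | 0 | 0
0 | 1 | 0 | 1 | 1 | 0
0 | 1 | 1 | 0 | 0 | 1
0 | 1 | 1 | 0 | 1 | 1
0 | 1 | 1 | 1 | 0 | 1
0 | 1 | 1 | 1 | 1 | 1
1 | 0 | 0 | 0 | 0 | 0
1 | 0 | 0 | 0 | 1 | 0
1 | 0 | 0 | 1 | 0 | 0
1 | 0 | 0 | 1 | 1 | 0
1 | 0 | 1 | 0 | 0 | 0
1 | 0 | 1 | 0 | 1 | 0
1 | 0 | 1 | 1 | 0 | 1
1 | 0 | 1 | 1 | 1 | 1
1 | 1 | 0 | 0 | 0 | 0
1 | 1 | 0 | 0 | 1 | 1
1 | 1 | 0 | 1 | 0 | 0
1 | 1 | 0 | 1 | 1 | 1
1 | 1 | 1 | 0 | 0 | 1
1 | 1 | 1 | 0 | 1 | 0
1 | 1 | 1 | 1 | 0 | 1
1 | 1 | 1 | 1 | 1 | 0
The formula is true on 12 of the 32 rows.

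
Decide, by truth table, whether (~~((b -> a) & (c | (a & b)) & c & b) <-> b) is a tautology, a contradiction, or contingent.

a | b | c || φ
F | F | F || T
F | F | T || T
F | T | F || F
F | T | T || F
T | F | F || T
T | F | T || T
T | T | F || F
T | T | T || T
5 of 8 rows are T, so the formula is contingent.

contingent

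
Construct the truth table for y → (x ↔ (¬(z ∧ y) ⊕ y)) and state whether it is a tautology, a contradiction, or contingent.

contingent

x  y  z  |  (z ∧ y)  ¬(z ∧ y)  (¬(z ∧ y) ⊕ y)  (x ↔ (¬(z ∧ y) ⊕ y))  (y → (x ↔ (¬(z ∧ y) ⊕ y)))
T  T  T  |     T        F            T                  T                        T             
T  T  F  |     F        T            F                  F                        F             
T  F  T  |     F        T            T                  T                        T             
T  F  F  |     F        T            T                  T                        T             
F  T  T  |     T        F            T                  F                        F             
F  T  F  |     F        T            F                  T                        T             
F  F  T  |     F        T            T                  F                        T             
F  F  F  |     F        T            T                  F                        T             
6 of 8 rows are T, so the formula is contingent.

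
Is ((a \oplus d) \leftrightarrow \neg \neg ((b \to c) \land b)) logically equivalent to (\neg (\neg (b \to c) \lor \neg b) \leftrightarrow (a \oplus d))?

equivalent

a | b | c | d | φ | ψ
- | - | - | - | - | -
F | F | F | F | T | T
F | F | F | T | F | F
F | F | T | F | T | T
F | F | T | T | F | F
F | T | F | F | T | T
F | T | F | T | F | F
F | T | T | F | F | F
F | T | T | T | T | T
T | F | F | F | F | F
T | F | F | T | T | T
T | F | T | F | F | F
T | F | T | T | T | T
T | T | F | F | F | F
T | T | F | T | T | T
T | T | T | F | T | T
T | T | T | T | F | F
The columns for φ and ψ agree on every row, so they are logically equivalent.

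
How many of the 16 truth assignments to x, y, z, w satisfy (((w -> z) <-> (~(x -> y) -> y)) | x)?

14

  x   |   y   |   z   |   w   || (w -> z) | (x -> y) | ~(x -> y) | (~(x -> y) -> y) |   φ  
 True |  True |  True |  True ||   True   |   True   |   False   |       True       |  True
 True |  True |  True | False ||   True   |   True   |   False   |       True       |  True
 True |  True | False |  True ||  False   |   True   |   False   |       True       |  True
 True |  True | False | False ||   True   |   True   |   False   |       True       |  True
 True | False |  True |  True ||   True   |  False   |    True   |      False       |  True
 True | False |  True | False ||   True   |  False   |    True   |      False       |  True
 True | False | False |  True ||  False   |  False   |    True   |      False       |  True
 True | False | False | False ||   True   |  False   |    True   |      False       |  True
False |  True |  True |  True ||   True   |   True   |   False   |       True       |  True
False |  True |  True | False ||   True   |   True   |   False   |       True       |  True
False |  True | False |  True ||  False   |   True   |   False   |       True       | False
False |  True | False | False ||   True   |   True   |   False   |       True       |  True
False | False |  True |  True ||   True   |   True   |   False   |       True       |  True
False | False |  True | False ||   True   |   True   |   False   |       True       |  True
False | False | False |  True ||  False   |   True   |   False   |       True       | False
False | False | False | False ||   True   |   True   |   False   |       True       |  True
The formula is true on 14 of the 16 rows.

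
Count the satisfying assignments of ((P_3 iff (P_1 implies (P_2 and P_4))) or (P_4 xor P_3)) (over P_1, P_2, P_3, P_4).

P_1 | P_2 | P_3 | P_4 || (P_2 and P_4) | (P_1 implies (P_2 and P_4)) | (P_4 xor P_3) | φ
 T  |  T  |  T  |  T  ||       T       |              T              |       F       | T
 T  |  T  |  T  |  F  ||       F       |              F              |       T       | T
 T  |  T  |  F  |  T  ||       T       |              T              |       T       | T
 T  |  T  |  F  |  F  ||       F       |              F              |       F       | T
 T  |  F  |  T  |  T  ||       F       |              F              |       F       | F
 T  |  F  |  T  |  F  ||       F       |              F              |       T       | T
 T  |  F  |  F  |  T  ||       F       |              F              |       T       | T
 T  |  F  |  F  |  F  ||       F       |              F              |       F       | T
 F  |  T  |  T  |  T  ||       T       |              T              |       F       | T
 F  |  T  |  T  |  F  ||       F       |              T              |       T       | T
 F  |  T  |  F  |  T  ||       T       |              T              |       T       | T
 F  |  T  |  F  |  F  ||       F       |              T              |       F       | F
 F  |  F  |  T  |  T  ||       F       |              T              |       F       | T
 F  |  F  |  T  |  F  ||       F       |              T              |       T       | T
 F  |  F  |  F  |  T  ||       F       |              T              |       T       | T
 F  |  F  |  F  |  F  ||       F       |              T              |       F       | F
The formula is true on 13 of the 16 rows.

13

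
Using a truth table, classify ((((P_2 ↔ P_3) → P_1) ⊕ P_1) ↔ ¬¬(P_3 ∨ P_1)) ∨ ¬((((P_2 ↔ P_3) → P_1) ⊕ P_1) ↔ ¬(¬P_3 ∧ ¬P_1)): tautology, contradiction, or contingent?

tautology

P_1 | P_2 | P_3 || (P_2 ↔ P_3) | ((P_2 ↔ P_3) → P_1) | (((P_2 ↔ P_3) → P_1) ⊕ P_1) | (P_3 ∨ P_1) | ¬(P_3 ∨ P_1) | ¬¬(P_3 ∨ P_1) | ¬P_3 | ¬P_1 | (¬P_3 ∧ ¬P_1) | ¬(¬P_3 ∧ ¬P_1) | φ
 T  |  T  |  T  ||      T      |          T          |              F              |      T      |      F       |       T       |  F   |  F   |       F       |       T        | T
 T  |  T  |  F  ||      F      |          T          |              F              |      T      |      F       |       T       |  T   |  F   |       F       |       T        | T
 T  |  F  |  T  ||      F      |          T          |              F              |      T      |      F       |       T       |  F   |  F   |       F       |       T        | T
 T  |  F  |  F  ||      T      |          T          |              F              |      T      |      F       |       T       |  T   |  F   |       F       |       T        | T
 F  |  T  |  T  ||      T      |          F          |              F              |      T      |      F       |       T       |  F   |  T   |       F       |       T        | T
 F  |  T  |  F  ||      F      |          T          |              T              |      F      |      T       |       F       |  T   |  T   |       T       |       F        | T
 F  |  F  |  T  ||      F      |          T          |              T              |      T      |      F       |       T       |  F   |  T   |       F       |       T        | T
 F  |  F  |  F  ||      T      |          F          |              F              |      F      |      T       |       F       |  T   |  T   |       T       |       F        | T
Every row is T, so the formula is a tautology.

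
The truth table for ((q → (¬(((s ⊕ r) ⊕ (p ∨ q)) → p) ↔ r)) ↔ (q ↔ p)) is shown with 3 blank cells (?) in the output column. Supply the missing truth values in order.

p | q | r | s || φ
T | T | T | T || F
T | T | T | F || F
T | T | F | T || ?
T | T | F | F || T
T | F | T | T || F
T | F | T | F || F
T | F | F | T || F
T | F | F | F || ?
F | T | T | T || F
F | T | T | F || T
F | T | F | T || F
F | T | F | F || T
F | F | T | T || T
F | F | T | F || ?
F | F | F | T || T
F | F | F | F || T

Row p=T, q=T, r=F, s=T: (q → (¬(((s ⊕ r) ⊕ (p ∨ q)) → p) ↔ r)) = T, (q ↔ p) = T, so the formula = T.
Row p=T, q=F, r=F, s=F: (q → (¬(((s ⊕ r) ⊕ (p ∨ q)) → p) ↔ r)) = T, (q ↔ p) = F, so the formula = F.
Row p=F, q=F, r=T, s=F: (q → (¬(((s ⊕ r) ⊕ (p ∨ q)) → p) ↔ r)) = T, (q ↔ p) = T, so the formula = T.

T, F, T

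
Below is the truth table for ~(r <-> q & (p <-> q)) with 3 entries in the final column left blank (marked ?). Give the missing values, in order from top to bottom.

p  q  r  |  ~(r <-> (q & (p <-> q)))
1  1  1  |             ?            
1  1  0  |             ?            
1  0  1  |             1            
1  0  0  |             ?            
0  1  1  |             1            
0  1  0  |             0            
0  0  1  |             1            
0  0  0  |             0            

Row p=1, q=1, r=1: (q & (p <-> q)) = 1, (r <-> q & (p <-> q)) = 1, so ~(r <-> (q & (p <-> q))) = 0.
Row p=1, q=1, r=0: (q & (p <-> q)) = 1, (r <-> q & (p <-> q)) = 0, so ~(r <-> (q & (p <-> q))) = 1.
Row p=1, q=0, r=0: (q & (p <-> q)) = 0, (r <-> q & (p <-> q)) = 1, so ~(r <-> (q & (p <-> q))) = 0.

0, 1, 0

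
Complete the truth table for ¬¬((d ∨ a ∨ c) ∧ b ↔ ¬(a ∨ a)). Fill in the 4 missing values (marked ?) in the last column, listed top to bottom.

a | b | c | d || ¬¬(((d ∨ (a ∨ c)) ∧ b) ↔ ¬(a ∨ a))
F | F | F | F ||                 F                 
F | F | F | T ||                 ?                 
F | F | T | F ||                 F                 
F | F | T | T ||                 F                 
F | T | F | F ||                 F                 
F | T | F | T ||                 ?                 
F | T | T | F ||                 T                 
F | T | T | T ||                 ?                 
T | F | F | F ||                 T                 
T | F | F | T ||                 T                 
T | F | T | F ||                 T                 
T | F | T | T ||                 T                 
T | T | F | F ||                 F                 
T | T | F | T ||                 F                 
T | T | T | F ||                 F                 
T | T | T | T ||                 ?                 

Row a=F, b=F, c=F, d=T: ((d ∨ a ∨ c) ∧ b ↔ ¬(a ∨ a)) = F, ¬((d ∨ a ∨ c) ∧ b ↔ ¬(a ∨ a)) = T, so ¬¬(((d ∨ (a ∨ c)) ∧ b) ↔ ¬(a ∨ a)) = F.
Row a=F, b=T, c=F, d=T: ((d ∨ a ∨ c) ∧ b ↔ ¬(a ∨ a)) = T, ¬((d ∨ a ∨ c) ∧ b ↔ ¬(a ∨ a)) = F, so ¬¬(((d ∨ (a ∨ c)) ∧ b) ↔ ¬(a ∨ a)) = T.
Row a=F, b=T, c=T, d=T: ((d ∨ a ∨ c) ∧ b ↔ ¬(a ∨ a)) = T, ¬((d ∨ a ∨ c) ∧ b ↔ ¬(a ∨ a)) = F, so ¬¬(((d ∨ (a ∨ c)) ∧ b) ↔ ¬(a ∨ a)) = T.
Row a=T, b=T, c=T, d=T: ((d ∨ a ∨ c) ∧ b ↔ ¬(a ∨ a)) = F, ¬((d ∨ a ∨ c) ∧ b ↔ ¬(a ∨ a)) = T, so ¬¬(((d ∨ (a ∨ c)) ∧ b) ↔ ¬(a ∨ a)) = F.

F, T, T, F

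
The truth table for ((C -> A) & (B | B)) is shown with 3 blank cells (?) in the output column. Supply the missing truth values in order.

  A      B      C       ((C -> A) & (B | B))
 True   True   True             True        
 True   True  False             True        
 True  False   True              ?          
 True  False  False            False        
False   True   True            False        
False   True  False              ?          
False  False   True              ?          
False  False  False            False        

Row A=True, B=False, C=True: (C -> A) = True, (B | B) = False, so ((C -> A) & (B | B)) = False.
Row A=False, B=True, C=False: (C -> A) = True, (B | B) = True, so ((C -> A) & (B | B)) = True.
Row A=False, B=False, C=True: (C -> A) = False, (B | B) = False, so ((C -> A) & (B | B)) = False.

False, True, False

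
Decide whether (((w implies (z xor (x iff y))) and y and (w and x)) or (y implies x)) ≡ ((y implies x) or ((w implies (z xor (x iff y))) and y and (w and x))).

equivalent

x | y | z | w | φ | ψ
- | - | - | - | - | -
T | T | T | T | T | T
T | T | T | F | T | T
T | T | F | T | T | T
T | T | F | F | T | T
T | F | T | T | T | T
T | F | T | F | T | T
T | F | F | T | T | T
T | F | F | F | T | T
F | T | T | T | F | F
F | T | T | F | F | F
F | T | F | T | F | F
F | T | F | F | F | F
F | F | T | T | T | T
F | F | T | F | T | T
F | F | F | T | T | T
F | F | F | F | T | T
The columns for φ and ψ agree on every row, so they are logically equivalent.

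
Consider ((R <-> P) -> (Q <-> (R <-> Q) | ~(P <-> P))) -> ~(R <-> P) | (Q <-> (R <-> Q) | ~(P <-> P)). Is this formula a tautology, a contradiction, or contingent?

P | Q | R | φ
- | - | - | -
T | T | T | T
T | T | F | T
T | F | T | T
T | F | F | T
F | T | T | T
F | T | F | T
F | F | T | T
F | F | F | T
Every row is T, so the formula is a tautology.

tautology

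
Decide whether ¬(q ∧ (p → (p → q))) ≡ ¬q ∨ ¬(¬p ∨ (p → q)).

  p   |   q   ||   φ   |   ψ  
 True |  True || False | False
 True | False ||  True |  True
False |  True || False | False
False | False ||  True |  True
The columns for φ and ψ agree on every row, so they are logically equivalent.

equivalent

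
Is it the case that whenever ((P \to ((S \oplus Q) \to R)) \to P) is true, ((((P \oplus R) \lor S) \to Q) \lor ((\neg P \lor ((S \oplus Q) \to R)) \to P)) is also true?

P | Q | R | S || φ | ψ
0 | 0 | 0 | 0 || 0 | 1
0 | 0 | 0 | 1 || 0 | 0
0 | 0 | 1 | 0 || 0 | 0
0 | 0 | 1 | 1 || 0 | 0
0 | 1 | 0 | 0 || 0 | 1
0 | 1 | 0 | 1 || 0 | 1
0 | 1 | 1 | 0 || 0 | 1
0 | 1 | 1 | 1 || 0 | 1
1 | 0 | 0 | 0 || 1 | 1
1 | 0 | 0 | 1 || 1 | 1
1 | 0 | 1 | 0 || 1 | 1
1 | 0 | 1 | 1 || 1 | 1
1 | 1 | 0 | 0 || 1 | 1
1 | 1 | 0 | 1 || 1 | 1
1 | 1 | 1 | 0 || 1 | 1
1 | 1 | 1 | 1 || 1 | 1
In every row where φ is true, ψ is also true, so φ ⊨ ψ.

yes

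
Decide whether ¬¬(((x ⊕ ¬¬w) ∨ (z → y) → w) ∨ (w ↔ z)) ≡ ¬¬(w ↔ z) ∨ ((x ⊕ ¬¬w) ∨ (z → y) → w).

equivalent

x | y | z | w || φ | ψ
1 | 1 | 1 | 1 || 1 | 1
1 | 1 | 1 | 0 || 0 | 0
1 | 1 | 0 | 1 || 1 | 1
1 | 1 | 0 | 0 || 1 | 1
1 | 0 | 1 | 1 || 1 | 1
1 | 0 | 1 | 0 || 0 | 0
1 | 0 | 0 | 1 || 1 | 1
1 | 0 | 0 | 0 || 1 | 1
0 | 1 | 1 | 1 || 1 | 1
0 | 1 | 1 | 0 || 0 | 0
0 | 1 | 0 | 1 || 1 | 1
0 | 1 | 0 | 0 || 1 | 1
0 | 0 | 1 | 1 || 1 | 1
0 | 0 | 1 | 0 || 1 | 1
0 | 0 | 0 | 1 || 1 | 1
0 | 0 | 0 | 0 || 1 | 1
The columns for φ and ψ agree on every row, so they are logically equivalent.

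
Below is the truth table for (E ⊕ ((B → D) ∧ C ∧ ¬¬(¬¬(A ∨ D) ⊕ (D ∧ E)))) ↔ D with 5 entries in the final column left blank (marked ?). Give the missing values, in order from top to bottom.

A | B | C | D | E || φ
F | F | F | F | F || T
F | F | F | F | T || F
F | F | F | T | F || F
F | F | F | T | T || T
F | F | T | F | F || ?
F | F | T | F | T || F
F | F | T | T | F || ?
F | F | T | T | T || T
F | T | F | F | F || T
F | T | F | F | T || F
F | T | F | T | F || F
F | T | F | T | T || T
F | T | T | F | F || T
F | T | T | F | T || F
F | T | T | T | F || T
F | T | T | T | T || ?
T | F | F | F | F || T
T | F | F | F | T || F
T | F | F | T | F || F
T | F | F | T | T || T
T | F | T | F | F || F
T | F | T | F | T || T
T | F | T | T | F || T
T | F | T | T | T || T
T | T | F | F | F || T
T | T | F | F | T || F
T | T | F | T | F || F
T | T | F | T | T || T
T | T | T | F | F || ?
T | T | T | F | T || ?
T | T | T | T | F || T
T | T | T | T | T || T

T, T, T, T, F

Row A=F, B=F, C=T, D=F, E=F: (E ⊕ ((B → D) ∧ C ∧ ¬¬(¬¬(A ∨ D) ⊕ (D ∧ E)))) = F, so the formula = T.
Row A=F, B=F, C=T, D=T, E=F: (E ⊕ ((B → D) ∧ C ∧ ¬¬(¬¬(A ∨ D) ⊕ (D ∧ E)))) = T, so the formula = T.
Row A=F, B=T, C=T, D=T, E=T: (E ⊕ ((B → D) ∧ C ∧ ¬¬(¬¬(A ∨ D) ⊕ (D ∧ E)))) = T, so the formula = T.
Row A=T, B=T, C=T, D=F, E=F: (E ⊕ ((B → D) ∧ C ∧ ¬¬(¬¬(A ∨ D) ⊕ (D ∧ E)))) = F, so the formula = T.
Row A=T, B=T, C=T, D=F, E=T: (E ⊕ ((B → D) ∧ C ∧ ¬¬(¬¬(A ∨ D) ⊕ (D ∧ E)))) = T, so the formula = F.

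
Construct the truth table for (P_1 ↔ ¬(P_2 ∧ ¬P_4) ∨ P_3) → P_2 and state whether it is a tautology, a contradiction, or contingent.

contingent

P_1  P_2  P_3  P_4  |  ¬P_4  (P_2 ∧ ¬P_4)  ¬(P_2 ∧ ¬P_4)  (¬(P_2 ∧ ¬P_4) ∨ P_3)  φ
 F    F    F    F   |   T         F              T                  T            T
 F    F    F    T   |   F         F              T                  T            T
 F    F    T    F   |   T         F              T                  T            T
 F    F    T    T   |   F         F              T                  T            T
 F    T    F    F   |   T         T              F                  F            T
 F    T    F    T   |   F         F              T                  T            T
 F    T    T    F   |   T         T              F                  T            T
 F    T    T    T   |   F         F              T                  T            T
 T    F    F    F   |   T         F              T                  T            F
 T    F    F    T   |   F         F              T                  T            F
 T    F    T    F   |   T         F              T                  T            F
 T    F    T    T   |   F         F              T                  T            F
 T    T    F    F   |   T         T              F                  F            T
 T    T    F    T   |   F         F              T                  T            T
 T    T    T    F   |   T         T              F                  T            T
 T    T    T    T   |   F         F              T                  T            T
12 of 16 rows are T, so the formula is contingent.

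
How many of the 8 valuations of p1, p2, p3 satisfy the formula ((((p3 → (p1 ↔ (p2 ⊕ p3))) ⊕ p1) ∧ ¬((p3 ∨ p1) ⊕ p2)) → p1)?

p1  p2  p3  |  φ
F   F   F   |  F
F   F   T   |  T
F   T   F   |  T
F   T   T   |  F
T   F   F   |  T
T   F   T   |  T
T   T   F   |  T
T   T   T   |  T
The formula is true on 6 of the 8 rows.

6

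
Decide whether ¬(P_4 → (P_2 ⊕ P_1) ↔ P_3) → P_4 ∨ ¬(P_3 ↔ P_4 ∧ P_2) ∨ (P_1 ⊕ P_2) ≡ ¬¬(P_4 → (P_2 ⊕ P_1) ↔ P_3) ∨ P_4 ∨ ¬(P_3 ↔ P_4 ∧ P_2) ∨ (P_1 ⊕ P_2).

P_1  P_2  P_3  P_4  |  φ  ψ
 T    T    T    T   |  T  T
 T    T    T    F   |  T  T
 T    T    F    T   |  T  T
 T    T    F    F   |  F  F
 T    F    T    T   |  T  T
 T    F    T    F   |  T  T
 T    F    F    T   |  T  T
 T    F    F    F   |  T  T
 F    T    T    T   |  T  T
 F    T    T    F   |  T  T
 F    T    F    T   |  T  T
 F    T    F    F   |  T  T
 F    F    T    T   |  T  T
 F    F    T    F   |  T  T
 F    F    F    T   |  T  T
 F    F    F    F   |  F  F
The columns for φ and ψ agree on every row, so they are logically equivalent.

equivalent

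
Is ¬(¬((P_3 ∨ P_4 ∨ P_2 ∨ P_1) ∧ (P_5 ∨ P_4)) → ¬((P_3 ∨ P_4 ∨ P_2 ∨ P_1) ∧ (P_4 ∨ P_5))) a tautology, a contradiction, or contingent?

contradiction

P_1  P_2  P_3  P_4  P_5  |  φ
 T    T    T    T    T   |  F
 T    T    T    T    F   |  F
 T    T    T    F    T   |  F
 T    T    T    F    F   |  F
 T    T    F    T    T   |  F
 T    T    F    T    F   |  F
 T    T    F    F    T   |  F
 T    T    F    F    F   |  F
 T    F    T    T    T   |  F
 T    F    T    T    F   |  F
 T    F    T    F    T   |  F
 T    F    T    F    F   |  F
 T    F    F    T    T   |  F
 T    F    F    T    F   |  F
 T    F    F    F    T   |  F
 T    F    F    F    F   |  F
 F    T    T    T    T   |  F
 F    T    T    T    F   |  F
 F    T    T    F    T   |  F
 F    T    T    F    F   |  F
 F    T    F    T    T   |  F
 F    T    F    T    F   |  F
 F    T    F    F    T   |  F
 F    T    F    F    F   |  F
 F    F    T    T    T   |  F
 F    F    T    T    F   |  F
 F    F    T    F    T   |  F
 F    F    T    F    F   |  F
 F    F    F    T    T   |  F
 F    F    F    T    F   |  F
 F    F    F    F    T   |  F
 F    F    F    F    F   |  F
Every row is F, so the formula is a contradiction.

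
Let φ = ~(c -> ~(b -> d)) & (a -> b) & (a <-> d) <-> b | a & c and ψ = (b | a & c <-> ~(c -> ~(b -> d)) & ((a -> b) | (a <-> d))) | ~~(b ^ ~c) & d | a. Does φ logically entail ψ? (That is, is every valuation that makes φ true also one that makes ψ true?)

a | b | c | d | φ | ψ
- | - | - | - | - | -
0 | 0 | 0 | 0 | 1 | 1
0 | 0 | 0 | 1 | 1 | 1
0 | 0 | 1 | 0 | 0 | 0
0 | 0 | 1 | 1 | 1 | 0
0 | 1 | 0 | 0 | 0 | 0
0 | 1 | 0 | 1 | 0 | 0
0 | 1 | 1 | 0 | 0 | 0
0 | 1 | 1 | 1 | 0 | 1
1 | 0 | 0 | 0 | 1 | 1
1 | 0 | 0 | 1 | 1 | 1
1 | 0 | 1 | 0 | 0 | 1
1 | 0 | 1 | 1 | 0 | 1
1 | 1 | 0 | 0 | 0 | 1
1 | 1 | 0 | 1 | 0 | 1
1 | 1 | 1 | 0 | 0 | 1
1 | 1 | 1 | 1 | 1 | 1
At a=0, b=0, c=1, d=1 we have φ true but ψ false, so φ does not entail ψ.

no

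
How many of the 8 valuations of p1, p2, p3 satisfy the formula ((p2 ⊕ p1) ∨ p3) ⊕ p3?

2

p1 | p2 | p3 | (((p2 ⊕ p1) ∨ p3) ⊕ p3)
-- | -- | -- | -----------------------
F  | F  | F  |            F           
F  | F  | T  |            F           
F  | T  | F  |            T           
F  | T  | T  |            F           
T  | F  | F  |            T           
T  | F  | T  |            F           
T  | T  | F  |            F           
T  | T  | T  |            F           
The formula is true on 2 of the 8 rows.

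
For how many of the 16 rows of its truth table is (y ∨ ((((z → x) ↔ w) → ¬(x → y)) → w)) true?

13

x | y | z | w || (z → x) | ((z → x) ↔ w) | (x → y) | ¬(x → y) | (((z → x) ↔ w) → ¬(x → y)) | φ
T | T | T | T ||    T    |       T       |    T    |    F     |             F              | T
T | T | T | F ||    T    |       F       |    T    |    F     |             T              | T
T | T | F | T ||    T    |       T       |    T    |    F     |             F              | T
T | T | F | F ||    T    |       F       |    T    |    F     |             T              | T
T | F | T | T ||    T    |       T       |    F    |    T     |             T              | T
T | F | T | F ||    T    |       F       |    F    |    T     |             T              | F
T | F | F | T ||    T    |       T       |    F    |    T     |             T              | T
T | F | F | F ||    T    |       F       |    F    |    T     |             T              | F
F | T | T | T ||    F    |       F       |    T    |    F     |             T              | T
F | T | T | F ||    F    |       T       |    T    |    F     |             F              | T
F | T | F | T ||    T    |       T       |    T    |    F     |             F              | T
F | T | F | F ||    T    |       F       |    T    |    F     |             T              | T
F | F | T | T ||    F    |       F       |    T    |    F     |             T              | T
F | F | T | F ||    F    |       T       |    T    |    F     |             F              | T
F | F | F | T ||    T    |       T       |    T    |    F     |             F              | T
F | F | F | F ||    T    |       F       |    T    |    F     |             T              | F
The formula is true on 13 of the 16 rows.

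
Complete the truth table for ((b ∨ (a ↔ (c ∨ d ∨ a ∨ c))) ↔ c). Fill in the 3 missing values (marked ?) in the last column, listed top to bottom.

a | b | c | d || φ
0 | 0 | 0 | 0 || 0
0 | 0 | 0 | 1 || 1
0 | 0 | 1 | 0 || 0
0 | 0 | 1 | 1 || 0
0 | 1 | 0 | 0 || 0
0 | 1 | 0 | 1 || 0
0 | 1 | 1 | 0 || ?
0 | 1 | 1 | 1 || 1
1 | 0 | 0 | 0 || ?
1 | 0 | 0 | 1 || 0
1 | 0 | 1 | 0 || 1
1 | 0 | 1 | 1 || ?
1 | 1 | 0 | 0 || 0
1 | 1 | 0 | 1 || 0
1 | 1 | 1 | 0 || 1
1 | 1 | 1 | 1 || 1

1, 0, 1

Row a=0, b=1, c=1, d=0: (b ∨ (a ↔ (c ∨ d ∨ a ∨ c))) = 1, so the formula = 1.
Row a=1, b=0, c=0, d=0: (b ∨ (a ↔ (c ∨ d ∨ a ∨ c))) = 1, so the formula = 0.
Row a=1, b=0, c=1, d=1: (b ∨ (a ↔ (c ∨ d ∨ a ∨ c))) = 1, so the formula = 1.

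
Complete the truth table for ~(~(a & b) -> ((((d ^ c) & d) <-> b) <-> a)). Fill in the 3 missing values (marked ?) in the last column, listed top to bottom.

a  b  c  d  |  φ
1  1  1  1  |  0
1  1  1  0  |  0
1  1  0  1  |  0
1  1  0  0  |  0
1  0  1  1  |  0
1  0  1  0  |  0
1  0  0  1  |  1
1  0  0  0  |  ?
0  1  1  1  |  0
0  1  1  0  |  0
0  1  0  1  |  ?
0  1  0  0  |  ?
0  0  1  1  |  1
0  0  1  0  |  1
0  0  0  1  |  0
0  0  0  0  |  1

Row a=1, b=0, c=0, d=0: ~(a & b) = 1, ((((d ^ c) & d) <-> b) <-> a) = 1, (~(a & b) -> ((((d ^ c) & d) <-> b) <-> a)) = 1, so the formula = 0.
Row a=0, b=1, c=0, d=1: ~(a & b) = 1, ((((d ^ c) & d) <-> b) <-> a) = 0, (~(a & b) -> ((((d ^ c) & d) <-> b) <-> a)) = 0, so the formula = 1.
Row a=0, b=1, c=0, d=0: ~(a & b) = 1, ((((d ^ c) & d) <-> b) <-> a) = 1, (~(a & b) -> ((((d ^ c) & d) <-> b) <-> a)) = 1, so the formula = 0.

0, 1, 0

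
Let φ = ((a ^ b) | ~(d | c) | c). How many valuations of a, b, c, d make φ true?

14

a  b  c  d     ((a ^ b) | ~(d | c) | c)
T  T  T  T                T            
T  T  T  F                T            
T  T  F  T                F            
T  T  F  F                T            
T  F  T  T                T            
T  F  T  F                T            
T  F  F  T                T            
T  F  F  F                T            
F  T  T  T                T            
F  T  T  F                T            
F  T  F  T                T            
F  T  F  F                T            
F  F  T  T                T            
F  F  T  F                T            
F  F  F  T                F            
F  F  F  F                T            
The formula is true on 14 of the 16 rows.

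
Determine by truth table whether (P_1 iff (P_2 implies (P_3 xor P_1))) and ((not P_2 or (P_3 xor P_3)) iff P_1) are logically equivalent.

P_1 | P_2 | P_3 | φ | ψ
--- | --- | --- | - | -
 0  |  0  |  0  | 0 | 0
 0  |  0  |  1  | 0 | 0
 0  |  1  |  0  | 1 | 1
 0  |  1  |  1  | 0 | 1
 1  |  0  |  0  | 1 | 1
 1  |  0  |  1  | 1 | 1
 1  |  1  |  0  | 1 | 0
 1  |  1  |  1  | 0 | 0
The columns differ at P_1=0, P_2=1, P_3=1 (φ=0, ψ=1), so they are not equivalent.

not equivalent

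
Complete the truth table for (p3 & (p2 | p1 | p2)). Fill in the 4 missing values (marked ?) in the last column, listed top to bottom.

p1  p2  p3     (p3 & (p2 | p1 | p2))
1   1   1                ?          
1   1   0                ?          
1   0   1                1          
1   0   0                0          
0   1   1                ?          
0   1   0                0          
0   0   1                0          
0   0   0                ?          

Row p1=1, p2=1, p3=1: (p2 | p1 | p2) = 1, so (p3 & (p2 | p1 | p2)) = 1.
Row p1=1, p2=1, p3=0: (p2 | p1 | p2) = 1, so (p3 & (p2 | p1 | p2)) = 0.
Row p1=0, p2=1, p3=1: (p2 | p1 | p2) = 1, so (p3 & (p2 | p1 | p2)) = 1.
Row p1=0, p2=0, p3=0: (p2 | p1 | p2) = 0, so (p3 & (p2 | p1 | p2)) = 0.

1, 0, 1, 0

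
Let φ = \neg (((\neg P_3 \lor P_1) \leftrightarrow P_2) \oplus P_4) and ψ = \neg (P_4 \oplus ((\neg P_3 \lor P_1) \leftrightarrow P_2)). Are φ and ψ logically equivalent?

equivalent

P_1 | P_2 | P_3 | P_4 || φ | ψ
 T  |  T  |  T  |  T  || T | T
 T  |  T  |  T  |  F  || F | F
 T  |  T  |  F  |  T  || T | T
 T  |  T  |  F  |  F  || F | F
 T  |  F  |  T  |  T  || F | F
 T  |  F  |  T  |  F  || T | T
 T  |  F  |  F  |  T  || F | F
 T  |  F  |  F  |  F  || T | T
 F  |  T  |  T  |  T  || F | F
 F  |  T  |  T  |  F  || T | T
 F  |  T  |  F  |  T  || T | T
 F  |  T  |  F  |  F  || F | F
 F  |  F  |  T  |  T  || T | T
 F  |  F  |  T  |  F  || F | F
 F  |  F  |  F  |  T  || F | F
 F  |  F  |  F  |  F  || T | T
The columns for φ and ψ agree on every row, so they are logically equivalent.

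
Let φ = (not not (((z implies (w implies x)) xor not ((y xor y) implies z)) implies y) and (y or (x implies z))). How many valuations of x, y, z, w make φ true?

x  y  z  w  |  φ
T  T  T  T  |  T
T  T  T  F  |  T
T  T  F  T  |  T
T  T  F  F  |  T
T  F  T  T  |  F
T  F  T  F  |  F
T  F  F  T  |  F
T  F  F  F  |  F
F  T  T  T  |  T
F  T  T  F  |  T
F  T  F  T  |  T
F  T  F  F  |  T
F  F  T  T  |  T
F  F  T  F  |  F
F  F  F  T  |  F
F  F  F  F  |  F
The formula is true on 9 of the 16 rows.

9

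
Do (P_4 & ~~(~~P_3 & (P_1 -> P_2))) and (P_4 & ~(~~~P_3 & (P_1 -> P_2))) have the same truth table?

not equivalent

P_1  P_2  P_3  P_4  |  φ  ψ
 1    1    1    1   |  1  1
 1    1    1    0   |  0  0
 1    1    0    1   |  0  0
 1    1    0    0   |  0  0
 1    0    1    1   |  0  1
 1    0    1    0   |  0  0
 1    0    0    1   |  0  1
 1    0    0    0   |  0  0
 0    1    1    1   |  1  1
 0    1    1    0   |  0  0
 0    1    0    1   |  0  0
 0    1    0    0   |  0  0
 0    0    1    1   |  1  1
 0    0    1    0   |  0  0
 0    0    0    1   |  0  0
 0    0    0    0   |  0  0
The columns differ at P_1=1, P_2=0, P_3=1, P_4=1 (φ=0, ψ=1), so they are not equivalent.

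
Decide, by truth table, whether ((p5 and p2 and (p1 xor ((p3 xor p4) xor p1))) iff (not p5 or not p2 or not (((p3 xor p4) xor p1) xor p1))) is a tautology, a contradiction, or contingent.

p1 | p2 | p3 | p4 | p5 | φ
-- | -- | -- | -- | -- | -
F  | F  | F  | F  | F  | F
F  | F  | F  | F  | T  | F
F  | F  | F  | T  | F  | F
F  | F  | F  | T  | T  | F
F  | F  | T  | F  | F  | F
F  | F  | T  | F  | T  | F
F  | F  | T  | T  | F  | F
F  | F  | T  | T  | T  | F
F  | T  | F  | F  | F  | F
F  | T  | F  | F  | T  | F
F  | T  | F  | T  | F  | F
F  | T  | F  | T  | T  | F
F  | T  | T  | F  | F  | F
F  | T  | T  | F  | T  | F
F  | T  | T  | T  | F  | F
F  | T  | T  | T  | T  | F
T  | F  | F  | F  | F  | F
T  | F  | F  | F  | T  | F
T  | F  | F  | T  | F  | F
T  | F  | F  | T  | T  | F
T  | F  | T  | F  | F  | F
T  | F  | T  | F  | T  | F
T  | F  | T  | T  | F  | F
T  | F  | T  | T  | T  | F
T  | T  | F  | F  | F  | F
T  | T  | F  | F  | T  | F
T  | T  | F  | T  | F  | F
T  | T  | F  | T  | T  | F
T  | T  | T  | F  | F  | F
T  | T  | T  | F  | T  | F
T  | T  | T  | T  | F  | F
T  | T  | T  | T  | T  | F
Every row is F, so the formula is a contradiction.

contradiction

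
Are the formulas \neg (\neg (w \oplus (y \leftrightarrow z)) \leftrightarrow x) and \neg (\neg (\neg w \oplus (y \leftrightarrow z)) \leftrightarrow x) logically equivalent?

x | y | z | w || φ | ψ
T | T | T | T || F | T
T | T | T | F || T | F
T | T | F | T || T | F
T | T | F | F || F | T
T | F | T | T || T | F
T | F | T | F || F | T
T | F | F | T || F | T
T | F | F | F || T | F
F | T | T | T || T | F
F | T | T | F || F | T
F | T | F | T || F | T
F | T | F | F || T | F
F | F | T | T || F | T
F | F | T | F || T | F
F | F | F | T || T | F
F | F | F | F || F | T
The columns differ at x=T, y=T, z=T, w=T (φ=F, ψ=T), so they are not equivalent.

not equivalent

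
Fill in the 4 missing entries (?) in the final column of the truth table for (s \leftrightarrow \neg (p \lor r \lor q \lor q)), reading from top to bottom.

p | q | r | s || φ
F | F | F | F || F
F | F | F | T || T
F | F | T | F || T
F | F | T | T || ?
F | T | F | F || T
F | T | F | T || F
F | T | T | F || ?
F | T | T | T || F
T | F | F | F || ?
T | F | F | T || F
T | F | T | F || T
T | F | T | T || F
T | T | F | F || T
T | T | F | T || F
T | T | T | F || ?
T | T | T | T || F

Row p=F, q=F, r=T, s=T: \neg (p \lor r \lor q \lor q) = F, so the formula = F.
Row p=F, q=T, r=T, s=F: \neg (p \lor r \lor q \lor q) = F, so the formula = T.
Row p=T, q=F, r=F, s=F: \neg (p \lor r \lor q \lor q) = F, so the formula = T.
Row p=T, q=T, r=T, s=F: \neg (p \lor r \lor q \lor q) = F, so the formula = T.

F, T, T, T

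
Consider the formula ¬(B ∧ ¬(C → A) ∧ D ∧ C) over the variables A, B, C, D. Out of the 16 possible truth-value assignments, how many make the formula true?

15

A | B | C | D || (C → A) | ¬(C → A) | (B ∧ ¬(C → A) ∧ D ∧ C) | ¬(B ∧ ¬(C → A) ∧ D ∧ C)
T | T | T | T ||    T    |    F     |           F            |            T           
T | T | T | F ||    T    |    F     |           F            |            T           
T | T | F | T ||    T    |    F     |           F            |            T           
T | T | F | F ||    T    |    F     |           F            |            T           
T | F | T | T ||    T    |    F     |           F            |            T           
T | F | T | F ||    T    |    F     |           F            |            T           
T | F | F | T ||    T    |    F     |           F            |            T           
T | F | F | F ||    T    |    F     |           F            |            T           
F | T | T | T ||    F    |    T     |           T            |            F           
F | T | T | F ||    F    |    T     |           F            |            T           
F | T | F | T ||    T    |    F     |           F            |            T           
F | T | F | F ||    T    |    F     |           F            |            T           
F | F | T | T ||    F    |    T     |           F            |            T           
F | F | T | F ||    F    |    T     |           F            |            T           
F | F | F | T ||    T    |    F     |           F            |            T           
F | F | F | F ||    T    |    F     |           F            |            T           
The formula is true on 15 of the 16 rows.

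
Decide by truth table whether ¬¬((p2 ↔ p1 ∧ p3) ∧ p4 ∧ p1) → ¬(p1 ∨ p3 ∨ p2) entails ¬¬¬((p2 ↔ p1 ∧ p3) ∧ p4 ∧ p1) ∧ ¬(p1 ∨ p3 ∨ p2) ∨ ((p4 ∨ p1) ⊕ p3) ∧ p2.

no

p1  p2  p3  p4  |  φ  ψ
0   0   0   0   |  1  1
0   0   0   1   |  1  1
0   0   1   0   |  1  0
0   0   1   1   |  1  0
0   1   0   0   |  1  0
0   1   0   1   |  1  1
0   1   1   0   |  1  1
0   1   1   1   |  1  0
1   0   0   0   |  1  0
1   0   0   1   |  0  0
1   0   1   0   |  1  0
1   0   1   1   |  1  0
1   1   0   0   |  1  1
1   1   0   1   |  1  1
1   1   1   0   |  1  0
1   1   1   1   |  0  0
At p1=0, p2=0, p3=1, p4=0 we have φ true but ψ false, so φ does not entail ψ.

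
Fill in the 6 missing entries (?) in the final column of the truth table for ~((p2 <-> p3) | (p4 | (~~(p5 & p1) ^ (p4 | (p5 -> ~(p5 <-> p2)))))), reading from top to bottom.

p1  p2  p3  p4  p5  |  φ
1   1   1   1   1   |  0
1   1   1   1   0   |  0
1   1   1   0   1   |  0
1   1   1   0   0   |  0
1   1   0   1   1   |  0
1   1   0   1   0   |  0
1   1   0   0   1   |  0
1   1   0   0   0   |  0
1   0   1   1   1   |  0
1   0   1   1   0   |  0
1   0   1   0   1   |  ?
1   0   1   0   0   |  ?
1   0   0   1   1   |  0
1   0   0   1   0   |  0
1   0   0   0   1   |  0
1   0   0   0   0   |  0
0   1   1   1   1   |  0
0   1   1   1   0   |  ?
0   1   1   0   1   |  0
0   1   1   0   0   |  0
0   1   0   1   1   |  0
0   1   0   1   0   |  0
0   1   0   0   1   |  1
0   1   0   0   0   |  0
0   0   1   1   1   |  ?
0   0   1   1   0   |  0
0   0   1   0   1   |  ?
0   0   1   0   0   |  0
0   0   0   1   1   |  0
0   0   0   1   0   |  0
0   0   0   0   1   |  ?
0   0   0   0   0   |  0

Row p1=1, p2=0, p3=1, p4=0, p5=1: (p2 <-> p3) = 0, (p4 | (~~(p5 & p1) ^ (p4 | (p5 -> ~(p5 <-> p2))))) = 0, ((p2 <-> p3) | (p4 | (~~(p5 & p1) ^ (p4 | (p5 -> ~(p5 <-> p2)))))) = 0, so the formula = 1.
Row p1=1, p2=0, p3=1, p4=0, p5=0: (p2 <-> p3) = 0, (p4 | (~~(p5 & p1) ^ (p4 | (p5 -> ~(p5 <-> p2))))) = 1, ((p2 <-> p3) | (p4 | (~~(p5 & p1) ^ (p4 | (p5 -> ~(p5 <-> p2)))))) = 1, so the formula = 0.
Row p1=0, p2=1, p3=1, p4=1, p5=0: (p2 <-> p3) = 1, (p4 | (~~(p5 & p1) ^ (p4 | (p5 -> ~(p5 <-> p2))))) = 1, ((p2 <-> p3) | (p4 | (~~(p5 & p1) ^ (p4 | (p5 -> ~(p5 <-> p2)))))) = 1, so the formula = 0.
Row p1=0, p2=0, p3=1, p4=1, p5=1: (p2 <-> p3) = 0, (p4 | (~~(p5 & p1) ^ (p4 | (p5 -> ~(p5 <-> p2))))) = 1, ((p2 <-> p3) | (p4 | (~~(p5 & p1) ^ (p4 | (p5 -> ~(p5 <-> p2)))))) = 1, so the formula = 0.
Row p1=0, p2=0, p3=1, p4=0, p5=1: (p2 <-> p3) = 0, (p4 | (~~(p5 & p1) ^ (p4 | (p5 -> ~(p5 <-> p2))))) = 1, ((p2 <-> p3) | (p4 | (~~(p5 & p1) ^ (p4 | (p5 -> ~(p5 <-> p2)))))) = 1, so the formula = 0.
Row p1=0, p2=0, p3=0, p4=0, p5=1: (p2 <-> p3) = 1, (p4 | (~~(p5 & p1) ^ (p4 | (p5 -> ~(p5 <-> p2))))) = 1, ((p2 <-> p3) | (p4 | (~~(p5 & p1) ^ (p4 | (p5 -> ~(p5 <-> p2)))))) = 1, so the formula = 0.

1, 0, 0, 0, 0, 0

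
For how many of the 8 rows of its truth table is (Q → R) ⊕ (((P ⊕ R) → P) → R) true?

2

P | Q | R | (Q → R) | (P ⊕ R) | ((P ⊕ R) → P) | (((P ⊕ R) → P) → R) | ((Q → R) ⊕ (((P ⊕ R) → P) → R))
- | - | - | ------- | ------- | ------------- | ------------------- | -------------------------------
T | T | T |    T    |    F    |       T       |          T          |                F               
T | T | F |    F    |    T    |       T       |          F          |                F               
T | F | T |    T    |    F    |       T       |          T          |                F               
T | F | F |    T    |    T    |       T       |          F          |                T               
F | T | T |    T    |    T    |       F       |          T          |                F               
F | T | F |    F    |    F    |       T       |          F          |                F               
F | F | T |    T    |    T    |       F       |          T          |                F               
F | F | F |    T    |    F    |       T       |          F          |                T               
The formula is true on 2 of the 8 rows.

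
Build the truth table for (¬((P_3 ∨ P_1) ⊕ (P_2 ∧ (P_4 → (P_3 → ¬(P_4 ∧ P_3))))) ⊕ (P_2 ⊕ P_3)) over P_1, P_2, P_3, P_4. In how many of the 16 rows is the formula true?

10

P_1 | P_2 | P_3 | P_4 || φ
 1  |  1  |  1  |  1  || 0
 1  |  1  |  1  |  0  || 1
 1  |  1  |  0  |  1  || 0
 1  |  1  |  0  |  0  || 0
 1  |  0  |  1  |  1  || 1
 1  |  0  |  1  |  0  || 1
 1  |  0  |  0  |  1  || 0
 1  |  0  |  0  |  0  || 0
 0  |  1  |  1  |  1  || 0
 0  |  1  |  1  |  0  || 1
 0  |  1  |  0  |  1  || 1
 0  |  1  |  0  |  0  || 1
 0  |  0  |  1  |  1  || 1
 0  |  0  |  1  |  0  || 1
 0  |  0  |  0  |  1  || 1
 0  |  0  |  0  |  0  || 1
The formula is true on 10 of the 16 rows.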